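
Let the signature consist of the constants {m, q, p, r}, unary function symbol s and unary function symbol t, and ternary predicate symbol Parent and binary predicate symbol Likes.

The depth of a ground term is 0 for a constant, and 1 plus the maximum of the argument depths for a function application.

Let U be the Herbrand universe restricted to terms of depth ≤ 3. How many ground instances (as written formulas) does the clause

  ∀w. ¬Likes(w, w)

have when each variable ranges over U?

Ground terms of depth ≤ 3:
  Let N_k = |{terms of depth ≤ k}|. Then N_0 = 4 and N_k = 4 + N_{k-1} + N_{k-1} for k ≥ 1 (one summand per function symbol, arity giving the exponent).
  N_0 = 4
  N_1 = 4 + 4 + 4 = 12
  N_2 = 4 + 12 + 12 = 28
  N_3 = 4 + 28 + 28 = 60
So there are 60 ground terms available for substitution.
The variable w ranges independently over the available ground terms, and distinct assignments produce distinct instances.
Number of ground instances = 60.

60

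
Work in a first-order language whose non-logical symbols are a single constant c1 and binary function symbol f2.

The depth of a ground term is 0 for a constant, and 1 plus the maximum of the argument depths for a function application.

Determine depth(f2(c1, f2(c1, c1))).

depth(f2(c1, c1)) = 1 + max(0, 0) = 1
depth(f2(c1, f2(c1, c1))) = 1 + max(0, 1) = 2

2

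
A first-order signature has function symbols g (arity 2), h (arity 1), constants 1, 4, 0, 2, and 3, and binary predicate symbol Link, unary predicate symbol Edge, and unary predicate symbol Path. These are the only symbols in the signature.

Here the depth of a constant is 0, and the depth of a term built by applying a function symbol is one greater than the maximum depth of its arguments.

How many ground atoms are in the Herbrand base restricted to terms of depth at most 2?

First count ground terms of depth ≤ 2.
Let N_k count ground terms of depth at most k. Each non-constant term of depth ≤ k is some function symbol applied to depth-≤(k−1) arguments, giving N_k = 5 + N_{k-1}^2 + N_{k-1}.
N_0 = 5
N_1 = 5 + 5^2 + 5 = 35
N_2 = 5 + 35^2 + 35 = 1265
So |H| = 1265.
A ground atom is a predicate applied to a tuple of terms from H, so the count is the sum over predicates of |H|^arity:
  Link: 1265^2 = 1600225;  Edge: 1265;  Path: 1265
Total ground atoms: 1600225 + 1265 + 1265 = 1602755.

1602755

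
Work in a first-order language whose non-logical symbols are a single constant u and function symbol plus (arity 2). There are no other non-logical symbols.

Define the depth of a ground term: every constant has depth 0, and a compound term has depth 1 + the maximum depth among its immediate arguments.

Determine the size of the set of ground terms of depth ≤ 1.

2

Let N_k = |{terms of depth ≤ k}|. Then N_0 = 1 and N_k = 1 + N_{k-1}^2 for k ≥ 1 (one summand per function symbol, arity giving the exponent).
N_0 = 1
N_1 = 1 + 1^2 = 2
Explicitly: u, plus(u, u).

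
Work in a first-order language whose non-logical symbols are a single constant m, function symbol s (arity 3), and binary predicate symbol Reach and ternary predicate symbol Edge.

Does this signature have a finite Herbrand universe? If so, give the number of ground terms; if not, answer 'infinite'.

The signature has at least one function symbol (s, arity 3) and at least one constant (m).
Iterating s gives infinitely many distinct ground terms: m, s(m, m, m), s(s(m, m, m), s(m, m, m), s(m, m, m)), ...
So the Herbrand universe is infinite.

infinite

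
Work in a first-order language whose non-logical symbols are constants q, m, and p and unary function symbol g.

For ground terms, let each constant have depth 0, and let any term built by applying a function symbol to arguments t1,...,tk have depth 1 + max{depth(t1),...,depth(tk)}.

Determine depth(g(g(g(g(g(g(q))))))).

6

depth(g(q)) = 1 + depth(q) = 1 + 0 = 1
depth(g(g(q))) = 1 + depth(g(q)) = 1 + 1 = 2
depth(g(g(g(q)))) = 1 + depth(g(g(q))) = 1 + 2 = 3
depth(g(g(g(g(q))))) = 1 + depth(g(g(g(q)))) = 1 + 3 = 4
depth(g(g(g(g(g(q)))))) = 1 + depth(g(g(g(g(q))))) = 1 + 4 = 5
depth(g(g(g(g(g(g(q))))))) = 1 + depth(g(g(g(g(g(q)))))) = 1 + 5 = 6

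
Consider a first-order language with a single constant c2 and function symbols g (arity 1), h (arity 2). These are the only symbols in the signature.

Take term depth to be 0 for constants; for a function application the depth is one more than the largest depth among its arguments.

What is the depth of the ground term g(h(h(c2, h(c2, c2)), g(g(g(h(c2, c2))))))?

depth(h(c2, c2)) = 1 + max(0, 0) = 1
depth(h(c2, h(c2, c2))) = 1 + max(0, 1) = 2
depth(g(h(c2, c2))) = 1 + depth(h(c2, c2)) = 1 + 1 = 2
depth(g(g(h(c2, c2)))) = 1 + depth(g(h(c2, c2))) = 1 + 2 = 3
depth(g(g(g(h(c2, c2))))) = 1 + depth(g(g(h(c2, c2)))) = 1 + 3 = 4
depth(h(h(c2, h(c2, c2)), g(g(g(h(c2, c2)))))) = 1 + max(2, 4) = 5
depth(g(h(h(c2, h(c2, c2)), g(g(g(h(c2, c2))))))) = 1 + depth(h(h(c2, h(c2, c2)), g(g(g(h(c2, c2)))))) = 1 + 5 = 6

6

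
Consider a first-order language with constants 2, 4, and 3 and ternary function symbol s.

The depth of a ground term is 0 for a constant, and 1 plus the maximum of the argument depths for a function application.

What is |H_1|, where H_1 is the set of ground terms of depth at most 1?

Let N_k = |{terms of depth ≤ k}|. Then N_0 = 3 and N_k = 3 + N_{k-1}^3 for k ≥ 1 (one summand per function symbol, arity giving the exponent).
N_0 = 3
N_1 = 3 + 3^3 = 30

30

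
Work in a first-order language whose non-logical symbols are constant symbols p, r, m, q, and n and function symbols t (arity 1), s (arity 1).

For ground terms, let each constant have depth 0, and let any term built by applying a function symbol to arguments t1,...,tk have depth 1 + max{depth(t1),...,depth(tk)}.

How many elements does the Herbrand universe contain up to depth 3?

75

Write N_k for the number of ground terms of depth ≤ k. A term of depth ≤ k is either a constant or a function symbol applied to arguments of depth ≤ k−1, so N_k = 5 + N_{k-1} + N_{k-1}.
N_0 = 5
N_1 = 5 + 5 + 5 = 15
N_2 = 5 + 15 + 15 = 35
N_3 = 5 + 35 + 35 = 75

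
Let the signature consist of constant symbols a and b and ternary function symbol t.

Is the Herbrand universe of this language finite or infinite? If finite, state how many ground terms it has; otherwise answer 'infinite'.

The signature has at least one function symbol (t, arity 3) and at least one constant (a).
Iterating t gives infinitely many distinct ground terms: a, t(a, a, a), t(t(a, a, a), t(a, a, a), t(a, a, a)), ...
So the Herbrand universe is infinite.

infinite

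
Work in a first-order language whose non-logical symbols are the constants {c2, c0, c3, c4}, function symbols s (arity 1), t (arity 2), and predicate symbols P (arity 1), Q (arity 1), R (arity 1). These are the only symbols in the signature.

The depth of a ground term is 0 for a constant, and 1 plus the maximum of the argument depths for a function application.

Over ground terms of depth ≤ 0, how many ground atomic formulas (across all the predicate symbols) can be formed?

12

First count ground terms of depth ≤ 0.
Let N_k = |{terms of depth ≤ k}|. Then N_0 = 4 and N_k = 4 + N_{k-1} + N_{k-1}^2 for k ≥ 1 (one summand per function symbol, arity giving the exponent).
N_0 = 4
Explicitly: c2, c0, c3, c4.
So |H| = 4.
Ground atoms are formed by filling each argument slot of a predicate with a term from H, so an r-ary predicate gives |H|^r atoms:
  P: 4;  Q: 4;  R: 4
Total ground atoms: 4 + 4 + 4 = 12.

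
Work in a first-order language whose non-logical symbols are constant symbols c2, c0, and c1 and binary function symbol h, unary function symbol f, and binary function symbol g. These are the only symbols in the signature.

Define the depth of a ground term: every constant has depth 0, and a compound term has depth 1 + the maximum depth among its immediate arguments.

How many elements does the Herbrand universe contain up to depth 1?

24

Count level by level. With function symbols h/2, f/1, g/2, the terms of depth ≤ k are the 3 constants together with each function applied to depth-≤(k−1) tuples, so N_k = 3 + N_{k-1}^2 + N_{k-1} + N_{k-1}^2.
N_0 = 3
N_1 = 3 + 3^2 + 3 + 3^2 = 24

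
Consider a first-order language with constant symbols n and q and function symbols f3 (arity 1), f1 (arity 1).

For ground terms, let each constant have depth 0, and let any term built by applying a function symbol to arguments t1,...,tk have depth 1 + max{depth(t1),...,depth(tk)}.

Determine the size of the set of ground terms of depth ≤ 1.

6

If N_k denotes the number of depth-≤k ground terms, the 2 constants give N_0 = 2, and each function symbol of arity r contributes N_{k-1}^r new terms at level k: N_k = 2 + N_{k-1} + N_{k-1}.
N_0 = 2
N_1 = 2 + 2 + 2 = 6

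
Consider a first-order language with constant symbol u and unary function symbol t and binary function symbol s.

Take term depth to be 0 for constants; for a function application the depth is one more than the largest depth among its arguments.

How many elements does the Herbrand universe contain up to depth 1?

Count level by level. With function symbols t/1, s/2, the terms of depth ≤ k are the 1 constant together with each function applied to depth-≤(k−1) tuples, so N_k = 1 + N_{k-1} + N_{k-1}^2.
N_0 = 1
N_1 = 1 + 1 + 1^2 = 3
Explicitly: u, t(u), s(u, u).

3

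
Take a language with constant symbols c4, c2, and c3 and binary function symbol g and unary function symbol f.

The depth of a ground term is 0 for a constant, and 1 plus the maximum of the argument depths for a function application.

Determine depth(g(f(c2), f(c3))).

2

depth(f(c2)) = 1 + depth(c2) = 1 + 0 = 1
depth(f(c3)) = 1 + depth(c3) = 1 + 0 = 1
depth(g(f(c2), f(c3))) = 1 + max(1, 1) = 2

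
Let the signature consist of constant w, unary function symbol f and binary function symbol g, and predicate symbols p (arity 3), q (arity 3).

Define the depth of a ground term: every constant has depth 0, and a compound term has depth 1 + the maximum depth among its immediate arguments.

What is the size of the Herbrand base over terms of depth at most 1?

First count ground terms of depth ≤ 1.
Let N_k = |{terms of depth ≤ k}|. Then N_0 = 1 and N_k = 1 + N_{k-1} + N_{k-1}^2 for k ≥ 1 (one summand per function symbol, arity giving the exponent).
N_0 = 1
N_1 = 1 + 1 + 1^2 = 3
Explicitly: w, f(w), g(w, w).
So |H| = 3.
Each predicate of arity r yields |H|^r ground atoms (one per choice of an r-tuple from H):
  p: 3^3 = 27;  q: 3^3 = 27
Total ground atoms: 27 + 27 = 54.

54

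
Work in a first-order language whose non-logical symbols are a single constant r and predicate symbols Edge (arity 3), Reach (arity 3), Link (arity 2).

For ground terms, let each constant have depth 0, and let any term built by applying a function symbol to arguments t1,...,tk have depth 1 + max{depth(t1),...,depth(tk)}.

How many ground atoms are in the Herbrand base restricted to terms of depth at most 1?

3

First count ground terms of depth ≤ 1.
With no function symbols every ground term is a constant, so there is exactly 1 ground term at every depth bound.
N_0 = 1
N_1 = 1
Explicitly: r.
So |H| = 1.
A ground atom is a predicate applied to a tuple of terms from H, so the count is the sum over predicates of |H|^arity:
  Edge: 1^3 = 1;  Reach: 1^3 = 1;  Link: 1^2 = 1
Total ground atoms: 1 + 1 + 1 = 3.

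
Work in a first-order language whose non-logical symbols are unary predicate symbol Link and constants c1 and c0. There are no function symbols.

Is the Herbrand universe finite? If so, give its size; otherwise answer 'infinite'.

2

There are no function symbols, so every ground term is one of the 2 constants.
The Herbrand universe is {c1, c0}, which is finite with 2 elements.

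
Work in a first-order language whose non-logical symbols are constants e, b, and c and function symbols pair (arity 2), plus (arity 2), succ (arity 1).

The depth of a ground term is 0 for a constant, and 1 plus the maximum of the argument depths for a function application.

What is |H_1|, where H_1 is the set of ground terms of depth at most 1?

24

Count level by level. With function symbols pair/2, plus/2, succ/1, the terms of depth ≤ k are the 3 constants together with each function applied to depth-≤(k−1) tuples, so N_k = 3 + N_{k-1}^2 + N_{k-1}^2 + N_{k-1}.
N_0 = 3
N_1 = 3 + 3^2 + 3^2 + 3 = 24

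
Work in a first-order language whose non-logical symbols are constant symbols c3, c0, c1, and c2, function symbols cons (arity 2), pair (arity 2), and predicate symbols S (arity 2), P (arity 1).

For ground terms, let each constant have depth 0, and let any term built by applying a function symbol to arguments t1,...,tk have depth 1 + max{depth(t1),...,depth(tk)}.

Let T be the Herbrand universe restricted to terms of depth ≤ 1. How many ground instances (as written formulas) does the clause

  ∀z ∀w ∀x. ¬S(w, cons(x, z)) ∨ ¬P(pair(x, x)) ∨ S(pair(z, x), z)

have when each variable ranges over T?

Ground terms of depth ≤ 1:
  Count level by level. With function symbols cons/2, pair/2, the terms of depth ≤ k are the 4 constants together with each function applied to depth-≤(k−1) tuples, so N_k = 4 + N_{k-1}^2 + N_{k-1}^2.
  N_0 = 4
  N_1 = 4 + 4^2 + 4^2 = 36
So there are 36 ground terms available for substitution.
The clause has 3 distinct variables (z, w, x), each appearing in the body. In the free term algebra distinct substitutions yield syntactically distinct ground instances.
Number of ground instances = 36^3 = 46656.

46656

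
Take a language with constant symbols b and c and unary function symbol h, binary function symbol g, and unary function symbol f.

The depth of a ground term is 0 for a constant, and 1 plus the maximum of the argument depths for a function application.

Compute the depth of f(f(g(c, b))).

3

depth(g(c, b)) = 1 + max(0, 0) = 1
depth(f(g(c, b))) = 1 + depth(g(c, b)) = 1 + 1 = 2
depth(f(f(g(c, b)))) = 1 + depth(f(g(c, b))) = 1 + 2 = 3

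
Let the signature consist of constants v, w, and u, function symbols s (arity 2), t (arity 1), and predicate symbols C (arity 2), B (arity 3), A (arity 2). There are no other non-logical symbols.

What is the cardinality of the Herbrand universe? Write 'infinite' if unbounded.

infinite

The signature has at least one function symbol (s, arity 2) and at least one constant (v).
Iterating s gives infinitely many distinct ground terms: v, s(v, v), s(s(v, v), s(v, v)), ...
So the Herbrand universe is infinite.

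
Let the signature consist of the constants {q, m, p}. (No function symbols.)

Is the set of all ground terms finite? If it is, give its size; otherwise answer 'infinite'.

3

There are no function symbols, so every ground term is one of the 3 constants.
The Herbrand universe is {q, m, p}, which is finite with 3 elements.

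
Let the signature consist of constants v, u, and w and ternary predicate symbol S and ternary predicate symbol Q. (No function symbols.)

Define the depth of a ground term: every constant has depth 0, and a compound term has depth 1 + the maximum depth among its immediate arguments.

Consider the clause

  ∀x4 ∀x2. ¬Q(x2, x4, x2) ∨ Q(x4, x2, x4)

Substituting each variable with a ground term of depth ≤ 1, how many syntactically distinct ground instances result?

9

Ground terms of depth ≤ 1:
  With no function symbols every ground term is a constant, so there are exactly 3 ground terms at every depth bound.
  N_0 = 3
  N_1 = 3
  Explicitly: v, u, w.
So there are 3 ground terms available for substitution.
The clause has 2 distinct variables (x4, x2), each appearing in the body. In the free term algebra distinct substitutions yield syntactically distinct ground instances.
Number of ground instances = 3^2 = 9.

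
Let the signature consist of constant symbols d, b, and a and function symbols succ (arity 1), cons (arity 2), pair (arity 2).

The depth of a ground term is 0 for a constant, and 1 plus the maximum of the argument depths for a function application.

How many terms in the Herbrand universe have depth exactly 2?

Write N_k for the number of ground terms of depth ≤ k. A term of depth ≤ k is either a constant or a function symbol applied to arguments of depth ≤ k−1, so N_k = 3 + N_{k-1} + N_{k-1}^2 + N_{k-1}^2.
N_0 = 3
N_1 = 3 + 3 + 3^2 + 3^2 = 24
N_2 = 3 + 24 + 24^2 + 24^2 = 1179
Terms of depth exactly 2: N_2 − N_1 = 1179 − 24 = 1155.

1155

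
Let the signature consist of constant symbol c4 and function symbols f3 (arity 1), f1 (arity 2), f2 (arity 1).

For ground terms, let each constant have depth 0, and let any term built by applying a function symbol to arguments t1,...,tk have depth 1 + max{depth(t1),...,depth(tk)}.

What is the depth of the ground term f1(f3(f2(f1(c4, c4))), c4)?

4

depth(f1(c4, c4)) = 1 + max(0, 0) = 1
depth(f2(f1(c4, c4))) = 1 + depth(f1(c4, c4)) = 1 + 1 = 2
depth(f3(f2(f1(c4, c4)))) = 1 + depth(f2(f1(c4, c4))) = 1 + 2 = 3
depth(f1(f3(f2(f1(c4, c4))), c4)) = 1 + max(3, 0) = 4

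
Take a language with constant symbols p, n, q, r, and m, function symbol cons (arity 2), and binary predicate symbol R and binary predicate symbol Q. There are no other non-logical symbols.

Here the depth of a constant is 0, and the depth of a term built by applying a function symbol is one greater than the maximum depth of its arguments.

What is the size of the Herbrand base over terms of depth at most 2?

First count ground terms of depth ≤ 2.
Let N_k count ground terms of depth at most k. Each non-constant term of depth ≤ k is some function symbol applied to depth-≤(k−1) arguments, giving N_k = 5 + N_{k-1}^2.
N_0 = 5
N_1 = 5 + 5^2 = 30
N_2 = 5 + 30^2 = 905
So |H| = 905.
For each predicate symbol, the number of ground atoms is |H| raised to its arity; summing:
  R: 905^2 = 819025;  Q: 905^2 = 819025
Total ground atoms: 819025 + 819025 = 1638050.

1638050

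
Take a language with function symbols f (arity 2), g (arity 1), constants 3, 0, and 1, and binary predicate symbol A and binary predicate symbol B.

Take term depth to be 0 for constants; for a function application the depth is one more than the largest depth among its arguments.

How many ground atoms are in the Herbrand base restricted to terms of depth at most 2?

First count ground terms of depth ≤ 2.
Let N_k count ground terms of depth at most k. Each non-constant term of depth ≤ k is some function symbol applied to depth-≤(k−1) arguments, giving N_k = 3 + N_{k-1}^2 + N_{k-1}.
N_0 = 3
N_1 = 3 + 3^2 + 3 = 15
N_2 = 3 + 15^2 + 15 = 243
So |H| = 243.
Each predicate of arity r yields |H|^r ground atoms (one per choice of an r-tuple from H):
  A: 243^2 = 59049;  B: 243^2 = 59049
Total ground atoms: 59049 + 59049 = 118098.

118098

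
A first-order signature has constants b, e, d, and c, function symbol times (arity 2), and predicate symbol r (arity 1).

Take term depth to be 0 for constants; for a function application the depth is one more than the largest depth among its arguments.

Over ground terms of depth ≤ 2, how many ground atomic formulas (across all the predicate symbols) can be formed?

First count ground terms of depth ≤ 2.
If N_k denotes the number of depth-≤k ground terms, the 4 constants give N_0 = 4, and each function symbol of arity r contributes N_{k-1}^r new terms at level k: N_k = 4 + N_{k-1}^2.
N_0 = 4
N_1 = 4 + 4^2 = 20
N_2 = 4 + 20^2 = 404
So |H| = 404.
Each predicate of arity r yields |H|^r ground atoms (one per choice of an r-tuple from H):
  r: 404
Total ground atoms: 404.

404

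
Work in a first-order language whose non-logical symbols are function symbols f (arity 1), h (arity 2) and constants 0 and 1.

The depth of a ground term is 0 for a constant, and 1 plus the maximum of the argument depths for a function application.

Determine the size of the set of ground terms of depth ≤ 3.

If N_k denotes the number of depth-≤k ground terms, the 2 constants give N_0 = 2, and each function symbol of arity r contributes N_{k-1}^r new terms at level k: N_k = 2 + N_{k-1} + N_{k-1}^2.
N_0 = 2
N_1 = 2 + 2 + 2^2 = 8
N_2 = 2 + 8 + 8^2 = 74
N_3 = 2 + 74 + 74^2 = 5552

5552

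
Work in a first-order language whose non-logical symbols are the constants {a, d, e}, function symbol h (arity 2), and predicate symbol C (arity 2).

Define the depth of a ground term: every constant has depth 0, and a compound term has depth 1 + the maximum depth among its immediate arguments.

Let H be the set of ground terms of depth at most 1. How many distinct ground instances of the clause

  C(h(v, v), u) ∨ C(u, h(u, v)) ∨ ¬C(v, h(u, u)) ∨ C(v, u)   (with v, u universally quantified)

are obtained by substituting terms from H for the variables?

144

Ground terms of depth ≤ 1:
  Let N_k = |{terms of depth ≤ k}|. Then N_0 = 3 and N_k = 3 + N_{k-1}^2 for k ≥ 1 (one summand per function symbol, arity giving the exponent).
  N_0 = 3
  N_1 = 3 + 3^2 = 12
  Explicitly: a, d, e, h(a, a), h(a, d), h(a, e), h(d, a), h(d, d), h(d, e), h(e, a), h(e, d), h(e, e).
So there are 12 ground terms available for substitution.
The body mentions every one of the 2 quantified variables; since ground terms form a free algebra, no two substitutions collapse to the same formula.
Number of ground instances = 12^2 = 144.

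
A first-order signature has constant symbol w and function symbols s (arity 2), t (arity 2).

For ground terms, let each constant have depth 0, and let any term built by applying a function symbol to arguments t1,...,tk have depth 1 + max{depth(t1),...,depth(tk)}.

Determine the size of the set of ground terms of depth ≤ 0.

1

Let N_k = |{terms of depth ≤ k}|. Then N_0 = 1 and N_k = 1 + N_{k-1}^2 + N_{k-1}^2 for k ≥ 1 (one summand per function symbol, arity giving the exponent).
N_0 = 1
Explicitly: w.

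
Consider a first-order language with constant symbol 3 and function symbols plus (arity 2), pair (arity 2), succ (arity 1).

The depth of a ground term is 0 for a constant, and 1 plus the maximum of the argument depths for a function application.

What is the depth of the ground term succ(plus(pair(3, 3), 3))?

3

depth(pair(3, 3)) = 1 + max(0, 0) = 1
depth(plus(pair(3, 3), 3)) = 1 + max(1, 0) = 2
depth(succ(plus(pair(3, 3), 3))) = 1 + depth(plus(pair(3, 3), 3)) = 1 + 2 = 3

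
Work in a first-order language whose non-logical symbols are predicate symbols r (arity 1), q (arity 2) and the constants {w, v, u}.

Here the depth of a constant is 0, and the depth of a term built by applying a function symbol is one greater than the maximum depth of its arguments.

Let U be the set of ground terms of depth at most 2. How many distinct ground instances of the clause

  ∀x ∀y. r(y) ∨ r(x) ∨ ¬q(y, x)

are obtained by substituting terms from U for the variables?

9

Ground terms of depth ≤ 2:
  With no function symbols every ground term is a constant, so there are exactly 3 ground terms at every depth bound.
  N_0 = 3
  N_1 = 3
  N_2 = 3
  Explicitly: w, v, u.
So there are 3 ground terms available for substitution.
There are 2 variables to instantiate (x, y), each occurring in at least one literal, so different choices give different ground instances.
Number of ground instances = 3^2 = 9.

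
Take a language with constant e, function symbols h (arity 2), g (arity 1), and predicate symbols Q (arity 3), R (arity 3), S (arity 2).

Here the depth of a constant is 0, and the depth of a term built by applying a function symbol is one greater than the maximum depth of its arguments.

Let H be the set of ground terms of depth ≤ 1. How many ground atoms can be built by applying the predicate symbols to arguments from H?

63

First count ground terms of depth ≤ 1.
Let N_k = |{terms of depth ≤ k}|. Then N_0 = 1 and N_k = 1 + N_{k-1}^2 + N_{k-1} for k ≥ 1 (one summand per function symbol, arity giving the exponent).
N_0 = 1
N_1 = 1 + 1^2 + 1 = 3
Explicitly: e, h(e, e), g(e).
So |H| = 3.
Ground atoms are formed by filling each argument slot of a predicate with a term from H, so an r-ary predicate gives |H|^r atoms:
  Q: 3^3 = 27;  R: 3^3 = 27;  S: 3^2 = 9
Total ground atoms: 27 + 27 + 9 = 63.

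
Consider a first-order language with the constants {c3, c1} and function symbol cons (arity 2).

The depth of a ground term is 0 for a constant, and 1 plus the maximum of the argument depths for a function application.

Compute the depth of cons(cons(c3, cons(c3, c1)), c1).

3

depth(cons(c3, c1)) = 1 + max(0, 0) = 1
depth(cons(c3, cons(c3, c1))) = 1 + max(0, 1) = 2
depth(cons(cons(c3, cons(c3, c1)), c1)) = 1 + max(2, 0) = 3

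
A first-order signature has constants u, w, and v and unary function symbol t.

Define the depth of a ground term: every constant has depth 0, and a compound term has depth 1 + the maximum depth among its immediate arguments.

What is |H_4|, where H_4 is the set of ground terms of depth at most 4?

15

Count level by level. With function symbols t/1, the terms of depth ≤ k are the 3 constants together with each function applied to depth-≤(k−1) tuples, so N_k = 3 + N_{k-1}.
N_0 = 3
N_1 = 3 + 3 = 6
N_2 = 3 + 6 = 9
N_3 = 3 + 9 = 12
N_4 = 3 + 12 = 15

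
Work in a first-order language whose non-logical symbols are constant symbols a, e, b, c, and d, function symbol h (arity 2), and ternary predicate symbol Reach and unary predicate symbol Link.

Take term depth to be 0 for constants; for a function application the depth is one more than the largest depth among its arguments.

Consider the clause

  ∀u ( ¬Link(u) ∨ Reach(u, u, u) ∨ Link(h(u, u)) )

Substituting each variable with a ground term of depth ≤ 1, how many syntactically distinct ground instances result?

Ground terms of depth ≤ 1:
  Let N_k = |{terms of depth ≤ k}|. Then N_0 = 5 and N_k = 5 + N_{k-1}^2 for k ≥ 1 (one summand per function symbol, arity giving the exponent).
  N_0 = 5
  N_1 = 5 + 5^2 = 30
So there are 30 ground terms available for substitution.
The clause has 1 distinct variable (u), which appears in the body. In the free term algebra distinct substitutions yield syntactically distinct ground instances.
Number of ground instances = 30.

30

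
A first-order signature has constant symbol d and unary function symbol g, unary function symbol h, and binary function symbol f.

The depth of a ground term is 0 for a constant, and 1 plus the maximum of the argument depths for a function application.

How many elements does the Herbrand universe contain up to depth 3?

676

Let N_k = |{terms of depth ≤ k}|. Then N_0 = 1 and N_k = 1 + N_{k-1} + N_{k-1} + N_{k-1}^2 for k ≥ 1 (one summand per function symbol, arity giving the exponent).
N_0 = 1
N_1 = 1 + 1 + 1 + 1^2 = 4
N_2 = 1 + 4 + 4 + 4^2 = 25
N_3 = 1 + 25 + 25 + 25^2 = 676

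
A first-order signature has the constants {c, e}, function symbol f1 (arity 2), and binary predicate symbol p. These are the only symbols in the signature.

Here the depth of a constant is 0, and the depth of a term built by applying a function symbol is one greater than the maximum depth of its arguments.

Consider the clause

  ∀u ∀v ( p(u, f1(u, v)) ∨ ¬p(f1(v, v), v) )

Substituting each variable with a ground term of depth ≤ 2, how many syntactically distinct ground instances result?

1444

Ground terms of depth ≤ 2:
  Let N_k = |{terms of depth ≤ k}|. Then N_0 = 2 and N_k = 2 + N_{k-1}^2 for k ≥ 1 (one summand per function symbol, arity giving the exponent).
  N_0 = 2
  N_1 = 2 + 2^2 = 6
  N_2 = 2 + 6^2 = 38
So there are 38 ground terms available for substitution.
There are 2 variables to instantiate (u, v), each occurring in at least one literal, so different choices give different ground instances.
Number of ground instances = 38^2 = 1444.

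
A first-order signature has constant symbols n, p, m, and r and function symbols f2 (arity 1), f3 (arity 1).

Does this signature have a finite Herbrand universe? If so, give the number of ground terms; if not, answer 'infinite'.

The signature has at least one function symbol (f2, arity 1) and at least one constant (n).
Iterating f2 gives infinitely many distinct ground terms: n, f2(n), f2(f2(n)), ...
So the Herbrand universe is infinite.

infinite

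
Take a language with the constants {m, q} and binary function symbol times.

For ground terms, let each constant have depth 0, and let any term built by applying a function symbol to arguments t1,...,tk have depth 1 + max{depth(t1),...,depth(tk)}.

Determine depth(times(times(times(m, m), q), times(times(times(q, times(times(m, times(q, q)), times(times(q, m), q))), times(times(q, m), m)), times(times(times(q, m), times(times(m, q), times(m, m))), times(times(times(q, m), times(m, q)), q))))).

depth(times(m, m)) = 1 + max(0, 0) = 1
depth(times(times(m, m), q)) = 1 + max(1, 0) = 2
depth(times(q, q)) = 1 + max(0, 0) = 1
depth(times(m, times(q, q))) = 1 + max(0, 1) = 2
depth(times(q, m)) = 1 + max(0, 0) = 1
depth(times(times(q, m), q)) = 1 + max(1, 0) = 2
depth(times(times(m, times(q, q)), times(times(q, m), q))) = 1 + max(2, 2) = 3
depth(times(q, times(times(m, times(q, q)), times(times(q, m), q)))) = 1 + max(0, 3) = 4
depth(times(times(q, m), m)) = 1 + max(1, 0) = 2
depth(times(times(q, times(times(m, times(q, q)), times(times(q, m), q))), times(times(q, m), m))) = 1 + max(4, 2) = 5
depth(times(m, q)) = 1 + max(0, 0) = 1
depth(times(times(m, q), times(m, m))) = 1 + max(1, 1) = 2
depth(times(times(q, m), times(times(m, q), times(m, m)))) = 1 + max(1, 2) = 3
depth(times(times(q, m), times(m, q))) = 1 + max(1, 1) = 2
depth(times(times(times(q, m), times(m, q)), q)) = 1 + max(2, 0) = 3
depth(times(times(times(q, m), times(times(m, q), times(m, m))), times(times(times(q, m), times(m, q)), q))) = 1 + max(3, 3) = 4
depth(times(times(times(q, times(times(m, times(q, q)), times(times(q, m), q))), times(times(q, m), m)), times(times(times(q, m), times(times(m, q), times(m, m))), times(times(times(q, m), times(m, q)), q)))) = 1 + max(5, 4) = 6
depth(times(times(times(m, m), q), times(times(times(q, times(times(m, times(q, q)), times(times(q, m), q))), times(times(q, m), m)), times(times(times(q, m), times(times(m, q), times(m, m))), times(times(times(q, m), times(m, q)), q))))) = 1 + max(2, 6) = 7

7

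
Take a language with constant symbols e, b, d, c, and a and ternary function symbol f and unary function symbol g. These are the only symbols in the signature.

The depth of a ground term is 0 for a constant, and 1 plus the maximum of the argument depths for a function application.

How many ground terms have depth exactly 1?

130

Count level by level. With function symbols f/3, g/1, the terms of depth ≤ k are the 5 constants together with each function applied to depth-≤(k−1) tuples, so N_k = 5 + N_{k-1}^3 + N_{k-1}.
N_0 = 5
N_1 = 5 + 5^3 + 5 = 135
Terms of depth exactly 1: N_1 − N_0 = 135 − 5 = 130.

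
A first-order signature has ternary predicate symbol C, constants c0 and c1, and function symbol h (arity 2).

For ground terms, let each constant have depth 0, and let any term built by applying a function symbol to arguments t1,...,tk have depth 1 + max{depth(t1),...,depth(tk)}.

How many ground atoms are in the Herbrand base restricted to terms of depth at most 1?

First count ground terms of depth ≤ 1.
Let N_k = |{terms of depth ≤ k}|. Then N_0 = 2 and N_k = 2 + N_{k-1}^2 for k ≥ 1 (one summand per function symbol, arity giving the exponent).
N_0 = 2
N_1 = 2 + 2^2 = 6
Explicitly: c0, c1, h(c0, c0), h(c0, c1), h(c1, c0), h(c1, c1).
So |H| = 6.
A ground atom is a predicate applied to a tuple of terms from H, so the count is the sum over predicates of |H|^arity:
  C: 6^3 = 216
Total ground atoms: 216.

216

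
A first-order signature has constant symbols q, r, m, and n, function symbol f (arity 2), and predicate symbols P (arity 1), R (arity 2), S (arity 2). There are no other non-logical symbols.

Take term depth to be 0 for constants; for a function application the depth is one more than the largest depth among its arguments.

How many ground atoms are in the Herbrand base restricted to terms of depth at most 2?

First count ground terms of depth ≤ 2.
Write N_k for the number of ground terms of depth ≤ k. A term of depth ≤ k is either a constant or a function symbol applied to arguments of depth ≤ k−1, so N_k = 4 + N_{k-1}^2.
N_0 = 4
N_1 = 4 + 4^2 = 20
N_2 = 4 + 20^2 = 404
So |H| = 404.
Each predicate of arity r yields |H|^r ground atoms (one per choice of an r-tuple from H):
  P: 404;  R: 404^2 = 163216;  S: 404^2 = 163216
Total ground atoms: 404 + 163216 + 163216 = 326836.

326836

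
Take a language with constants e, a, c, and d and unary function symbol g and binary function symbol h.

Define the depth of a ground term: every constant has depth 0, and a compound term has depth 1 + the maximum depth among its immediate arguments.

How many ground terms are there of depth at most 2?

Count level by level. With function symbols g/1, h/2, the terms of depth ≤ k are the 4 constants together with each function applied to depth-≤(k−1) tuples, so N_k = 4 + N_{k-1} + N_{k-1}^2.
N_0 = 4
N_1 = 4 + 4 + 4^2 = 24
N_2 = 4 + 24 + 24^2 = 604

604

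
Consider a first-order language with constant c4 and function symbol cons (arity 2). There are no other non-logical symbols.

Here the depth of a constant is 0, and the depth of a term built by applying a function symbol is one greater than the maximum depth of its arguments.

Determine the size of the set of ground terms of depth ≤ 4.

677

Count level by level. With function symbols cons/2, the terms of depth ≤ k are the 1 constant together with each function applied to depth-≤(k−1) tuples, so N_k = 1 + N_{k-1}^2.
N_0 = 1
N_1 = 1 + 1^2 = 2
N_2 = 1 + 2^2 = 5
N_3 = 1 + 5^2 = 26
N_4 = 1 + 26^2 = 677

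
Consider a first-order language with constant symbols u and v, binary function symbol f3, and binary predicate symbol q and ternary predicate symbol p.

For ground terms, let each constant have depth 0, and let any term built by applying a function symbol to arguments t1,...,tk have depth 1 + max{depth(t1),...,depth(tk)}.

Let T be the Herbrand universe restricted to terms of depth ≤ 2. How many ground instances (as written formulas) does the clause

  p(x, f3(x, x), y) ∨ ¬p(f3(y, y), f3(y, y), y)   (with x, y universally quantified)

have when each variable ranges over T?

Ground terms of depth ≤ 2:
  Write N_k for the number of ground terms of depth ≤ k. A term of depth ≤ k is either a constant or a function symbol applied to arguments of depth ≤ k−1, so N_k = 2 + N_{k-1}^2.
  N_0 = 2
  N_1 = 2 + 2^2 = 6
  N_2 = 2 + 6^2 = 38
So there are 38 ground terms available for substitution.
The body mentions every one of the 2 quantified variables; since ground terms form a free algebra, no two substitutions collapse to the same formula.
Number of ground instances = 38^2 = 1444.

1444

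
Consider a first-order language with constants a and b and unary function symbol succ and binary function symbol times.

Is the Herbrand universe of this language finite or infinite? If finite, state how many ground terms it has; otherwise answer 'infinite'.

The signature has at least one function symbol (succ, arity 1) and at least one constant (a).
Iterating succ gives infinitely many distinct ground terms: a, succ(a), succ(succ(a)), ...
So the Herbrand universe is infinite.

infinite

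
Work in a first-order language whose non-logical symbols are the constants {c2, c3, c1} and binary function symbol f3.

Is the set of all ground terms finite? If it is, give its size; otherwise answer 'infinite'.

infinite

The signature has at least one function symbol (f3, arity 2) and at least one constant (c2).
Iterating f3 gives infinitely many distinct ground terms: c2, f3(c2, c2), f3(f3(c2, c2), f3(c2, c2)), ...
So the Herbrand universe is infinite.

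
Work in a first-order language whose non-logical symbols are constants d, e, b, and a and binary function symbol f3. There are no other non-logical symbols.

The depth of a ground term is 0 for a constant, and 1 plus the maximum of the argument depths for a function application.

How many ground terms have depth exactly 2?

Let N_k = |{terms of depth ≤ k}|. Then N_0 = 4 and N_k = 4 + N_{k-1}^2 for k ≥ 1 (one summand per function symbol, arity giving the exponent).
N_0 = 4
N_1 = 4 + 4^2 = 20
N_2 = 4 + 20^2 = 404
Terms of depth exactly 2: N_2 − N_1 = 404 − 20 = 384.

384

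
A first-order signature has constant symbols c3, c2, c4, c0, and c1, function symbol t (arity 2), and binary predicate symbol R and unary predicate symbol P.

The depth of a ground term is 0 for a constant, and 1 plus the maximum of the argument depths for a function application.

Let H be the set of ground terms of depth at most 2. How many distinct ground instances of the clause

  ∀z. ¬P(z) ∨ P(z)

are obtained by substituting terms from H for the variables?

905

Ground terms of depth ≤ 2:
  Write N_k for the number of ground terms of depth ≤ k. A term of depth ≤ k is either a constant or a function symbol applied to arguments of depth ≤ k−1, so N_k = 5 + N_{k-1}^2.
  N_0 = 5
  N_1 = 5 + 5^2 = 30
  N_2 = 5 + 30^2 = 905
So there are 905 ground terms available for substitution.
The variable z ranges independently over the available ground terms, and distinct assignments produce distinct instances.
Number of ground instances = 905.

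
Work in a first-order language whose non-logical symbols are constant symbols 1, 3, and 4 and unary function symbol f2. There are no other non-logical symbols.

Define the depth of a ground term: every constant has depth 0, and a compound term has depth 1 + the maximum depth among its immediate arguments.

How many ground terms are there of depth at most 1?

6

Write N_k for the number of ground terms of depth ≤ k. A term of depth ≤ k is either a constant or a function symbol applied to arguments of depth ≤ k−1, so N_k = 3 + N_{k-1}.
N_0 = 3
N_1 = 3 + 3 = 6
Explicitly: 1, 3, 4, f2(1), f2(3), f2(4).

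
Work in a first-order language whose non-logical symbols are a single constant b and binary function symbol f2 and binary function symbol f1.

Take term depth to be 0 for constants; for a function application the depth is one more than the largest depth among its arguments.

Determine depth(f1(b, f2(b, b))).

depth(f2(b, b)) = 1 + max(0, 0) = 1
depth(f1(b, f2(b, b))) = 1 + max(0, 1) = 2

2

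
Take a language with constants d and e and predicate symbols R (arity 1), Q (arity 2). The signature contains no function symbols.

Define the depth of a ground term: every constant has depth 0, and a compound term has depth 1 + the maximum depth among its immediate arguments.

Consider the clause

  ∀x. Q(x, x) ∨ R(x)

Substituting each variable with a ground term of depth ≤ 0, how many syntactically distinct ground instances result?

2

Ground terms of depth ≤ 0:
  With no function symbols every ground term is a constant, so there are exactly 2 ground terms at every depth bound.
  N_0 = 2
  Explicitly: d, e.
So there are 2 ground terms available for substitution.
The clause has 1 distinct variable (x), which appears in the body. In the free term algebra distinct substitutions yield syntactically distinct ground instances.
Number of ground instances = 2.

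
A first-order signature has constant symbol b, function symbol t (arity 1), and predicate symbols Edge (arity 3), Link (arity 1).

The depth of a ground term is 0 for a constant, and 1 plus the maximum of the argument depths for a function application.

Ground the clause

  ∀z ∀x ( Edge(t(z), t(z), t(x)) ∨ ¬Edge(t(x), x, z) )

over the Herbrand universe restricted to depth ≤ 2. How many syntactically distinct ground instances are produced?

Ground terms of depth ≤ 2:
  If N_k denotes the number of depth-≤k ground terms, the 1 constant gives N_0 = 1, and each function symbol of arity r contributes N_{k-1}^r new terms at level k: N_k = 1 + N_{k-1}.
  N_0 = 1
  N_1 = 1 + 1 = 2
  N_2 = 1 + 2 = 3
  Explicitly: b, t(b), t(t(b)).
So there are 3 ground terms available for substitution.
The clause has 2 distinct variables (z, x), each appearing in the body. In the free term algebra distinct substitutions yield syntactically distinct ground instances.
Number of ground instances = 3^2 = 9.

9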